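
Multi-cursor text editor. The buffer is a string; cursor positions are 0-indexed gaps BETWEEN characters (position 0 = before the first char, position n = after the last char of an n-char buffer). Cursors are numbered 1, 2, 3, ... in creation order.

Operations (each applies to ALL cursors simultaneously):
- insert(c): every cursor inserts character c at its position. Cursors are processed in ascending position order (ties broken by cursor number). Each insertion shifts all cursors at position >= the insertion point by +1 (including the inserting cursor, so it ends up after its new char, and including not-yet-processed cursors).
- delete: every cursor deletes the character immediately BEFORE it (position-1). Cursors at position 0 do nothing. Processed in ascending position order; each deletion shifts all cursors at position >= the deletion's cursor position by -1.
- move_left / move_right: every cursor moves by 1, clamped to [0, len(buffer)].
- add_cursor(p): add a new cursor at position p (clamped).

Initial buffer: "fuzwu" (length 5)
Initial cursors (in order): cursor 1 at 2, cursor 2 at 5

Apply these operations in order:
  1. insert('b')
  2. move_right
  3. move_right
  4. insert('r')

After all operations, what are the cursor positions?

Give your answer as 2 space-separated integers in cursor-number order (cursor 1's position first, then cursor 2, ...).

After op 1 (insert('b')): buffer="fubzwub" (len 7), cursors c1@3 c2@7, authorship ..1...2
After op 2 (move_right): buffer="fubzwub" (len 7), cursors c1@4 c2@7, authorship ..1...2
After op 3 (move_right): buffer="fubzwub" (len 7), cursors c1@5 c2@7, authorship ..1...2
After op 4 (insert('r')): buffer="fubzwrubr" (len 9), cursors c1@6 c2@9, authorship ..1..1.22

Answer: 6 9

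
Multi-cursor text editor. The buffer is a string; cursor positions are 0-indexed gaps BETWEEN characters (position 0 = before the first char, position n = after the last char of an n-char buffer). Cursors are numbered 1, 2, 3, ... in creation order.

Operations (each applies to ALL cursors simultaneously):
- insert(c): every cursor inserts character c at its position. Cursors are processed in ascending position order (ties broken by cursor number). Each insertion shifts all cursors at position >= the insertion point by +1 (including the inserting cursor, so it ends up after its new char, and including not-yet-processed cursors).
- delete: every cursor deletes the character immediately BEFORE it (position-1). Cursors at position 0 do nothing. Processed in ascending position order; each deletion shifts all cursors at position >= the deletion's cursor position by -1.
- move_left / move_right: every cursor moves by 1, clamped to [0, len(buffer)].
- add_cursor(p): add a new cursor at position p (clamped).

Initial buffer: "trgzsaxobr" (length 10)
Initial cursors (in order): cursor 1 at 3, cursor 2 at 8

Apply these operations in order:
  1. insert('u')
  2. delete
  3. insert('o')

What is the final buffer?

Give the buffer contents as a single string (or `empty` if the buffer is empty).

Answer: trgozsaxoobr

Derivation:
After op 1 (insert('u')): buffer="trguzsaxoubr" (len 12), cursors c1@4 c2@10, authorship ...1.....2..
After op 2 (delete): buffer="trgzsaxobr" (len 10), cursors c1@3 c2@8, authorship ..........
After op 3 (insert('o')): buffer="trgozsaxoobr" (len 12), cursors c1@4 c2@10, authorship ...1.....2..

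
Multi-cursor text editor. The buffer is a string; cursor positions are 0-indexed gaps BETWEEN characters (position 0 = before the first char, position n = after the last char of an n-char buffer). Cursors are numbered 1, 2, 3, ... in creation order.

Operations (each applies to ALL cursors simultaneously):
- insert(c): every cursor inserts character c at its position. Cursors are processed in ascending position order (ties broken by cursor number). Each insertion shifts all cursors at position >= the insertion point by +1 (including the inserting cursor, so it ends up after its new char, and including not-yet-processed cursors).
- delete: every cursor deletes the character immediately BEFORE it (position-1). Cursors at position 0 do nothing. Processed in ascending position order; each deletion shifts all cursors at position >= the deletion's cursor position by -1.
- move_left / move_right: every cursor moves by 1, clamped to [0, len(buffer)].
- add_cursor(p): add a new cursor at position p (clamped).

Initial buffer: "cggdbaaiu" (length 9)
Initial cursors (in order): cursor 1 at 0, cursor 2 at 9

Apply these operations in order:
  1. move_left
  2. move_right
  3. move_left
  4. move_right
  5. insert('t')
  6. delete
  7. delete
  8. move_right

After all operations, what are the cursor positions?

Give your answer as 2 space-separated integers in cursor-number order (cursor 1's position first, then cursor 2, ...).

Answer: 1 7

Derivation:
After op 1 (move_left): buffer="cggdbaaiu" (len 9), cursors c1@0 c2@8, authorship .........
After op 2 (move_right): buffer="cggdbaaiu" (len 9), cursors c1@1 c2@9, authorship .........
After op 3 (move_left): buffer="cggdbaaiu" (len 9), cursors c1@0 c2@8, authorship .........
After op 4 (move_right): buffer="cggdbaaiu" (len 9), cursors c1@1 c2@9, authorship .........
After op 5 (insert('t')): buffer="ctggdbaaiut" (len 11), cursors c1@2 c2@11, authorship .1........2
After op 6 (delete): buffer="cggdbaaiu" (len 9), cursors c1@1 c2@9, authorship .........
After op 7 (delete): buffer="ggdbaai" (len 7), cursors c1@0 c2@7, authorship .......
After op 8 (move_right): buffer="ggdbaai" (len 7), cursors c1@1 c2@7, authorship .......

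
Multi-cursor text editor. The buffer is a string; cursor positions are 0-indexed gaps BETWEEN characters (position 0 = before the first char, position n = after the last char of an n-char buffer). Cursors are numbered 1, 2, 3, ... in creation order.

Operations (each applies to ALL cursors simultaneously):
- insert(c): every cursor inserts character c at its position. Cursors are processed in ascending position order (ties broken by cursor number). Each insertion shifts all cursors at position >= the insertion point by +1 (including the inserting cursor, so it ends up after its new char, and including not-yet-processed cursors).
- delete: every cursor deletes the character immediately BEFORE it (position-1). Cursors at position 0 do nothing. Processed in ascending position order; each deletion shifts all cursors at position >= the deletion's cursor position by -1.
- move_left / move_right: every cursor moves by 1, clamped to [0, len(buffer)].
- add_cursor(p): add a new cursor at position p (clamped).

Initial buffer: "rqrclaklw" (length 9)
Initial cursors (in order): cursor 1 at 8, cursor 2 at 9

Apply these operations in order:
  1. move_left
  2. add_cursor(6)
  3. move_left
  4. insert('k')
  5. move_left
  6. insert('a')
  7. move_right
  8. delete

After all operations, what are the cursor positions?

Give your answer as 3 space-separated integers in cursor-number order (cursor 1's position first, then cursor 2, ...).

After op 1 (move_left): buffer="rqrclaklw" (len 9), cursors c1@7 c2@8, authorship .........
After op 2 (add_cursor(6)): buffer="rqrclaklw" (len 9), cursors c3@6 c1@7 c2@8, authorship .........
After op 3 (move_left): buffer="rqrclaklw" (len 9), cursors c3@5 c1@6 c2@7, authorship .........
After op 4 (insert('k')): buffer="rqrclkakkklw" (len 12), cursors c3@6 c1@8 c2@10, authorship .....3.1.2..
After op 5 (move_left): buffer="rqrclkakkklw" (len 12), cursors c3@5 c1@7 c2@9, authorship .....3.1.2..
After op 6 (insert('a')): buffer="rqrclakaakkaklw" (len 15), cursors c3@6 c1@9 c2@12, authorship .....33.11.22..
After op 7 (move_right): buffer="rqrclakaakkaklw" (len 15), cursors c3@7 c1@10 c2@13, authorship .....33.11.22..
After op 8 (delete): buffer="rqrclaaakalw" (len 12), cursors c3@6 c1@8 c2@10, authorship .....3.1.2..

Answer: 8 10 6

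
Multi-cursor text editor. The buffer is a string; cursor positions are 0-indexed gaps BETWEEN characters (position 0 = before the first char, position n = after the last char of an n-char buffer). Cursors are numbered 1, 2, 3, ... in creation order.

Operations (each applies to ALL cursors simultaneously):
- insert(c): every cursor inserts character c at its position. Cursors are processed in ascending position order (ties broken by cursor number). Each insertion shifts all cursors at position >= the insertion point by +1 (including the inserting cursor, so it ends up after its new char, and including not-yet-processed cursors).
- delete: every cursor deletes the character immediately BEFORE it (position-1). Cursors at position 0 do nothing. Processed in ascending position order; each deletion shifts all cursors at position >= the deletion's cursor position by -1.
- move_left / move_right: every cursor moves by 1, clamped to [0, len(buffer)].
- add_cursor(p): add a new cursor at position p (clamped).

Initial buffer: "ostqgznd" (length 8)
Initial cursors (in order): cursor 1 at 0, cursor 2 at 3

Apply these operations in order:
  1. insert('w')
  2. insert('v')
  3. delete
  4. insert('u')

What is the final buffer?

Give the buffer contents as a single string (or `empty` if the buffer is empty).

After op 1 (insert('w')): buffer="wostwqgznd" (len 10), cursors c1@1 c2@5, authorship 1...2.....
After op 2 (insert('v')): buffer="wvostwvqgznd" (len 12), cursors c1@2 c2@7, authorship 11...22.....
After op 3 (delete): buffer="wostwqgznd" (len 10), cursors c1@1 c2@5, authorship 1...2.....
After op 4 (insert('u')): buffer="wuostwuqgznd" (len 12), cursors c1@2 c2@7, authorship 11...22.....

Answer: wuostwuqgznd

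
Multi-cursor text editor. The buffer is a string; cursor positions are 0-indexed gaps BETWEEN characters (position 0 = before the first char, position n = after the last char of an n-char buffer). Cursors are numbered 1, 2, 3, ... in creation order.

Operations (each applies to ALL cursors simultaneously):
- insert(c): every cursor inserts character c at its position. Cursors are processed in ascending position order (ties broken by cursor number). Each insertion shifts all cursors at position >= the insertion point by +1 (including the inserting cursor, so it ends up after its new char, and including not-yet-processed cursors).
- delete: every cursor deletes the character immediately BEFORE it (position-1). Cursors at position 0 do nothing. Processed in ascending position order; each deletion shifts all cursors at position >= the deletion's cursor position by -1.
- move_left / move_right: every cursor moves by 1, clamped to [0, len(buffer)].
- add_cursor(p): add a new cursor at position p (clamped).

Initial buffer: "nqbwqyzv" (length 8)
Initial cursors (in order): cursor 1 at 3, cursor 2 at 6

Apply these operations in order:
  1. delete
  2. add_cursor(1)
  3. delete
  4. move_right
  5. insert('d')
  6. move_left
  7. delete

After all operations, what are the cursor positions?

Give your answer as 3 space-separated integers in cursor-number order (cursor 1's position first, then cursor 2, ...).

Answer: 0 1 0

Derivation:
After op 1 (delete): buffer="nqwqzv" (len 6), cursors c1@2 c2@4, authorship ......
After op 2 (add_cursor(1)): buffer="nqwqzv" (len 6), cursors c3@1 c1@2 c2@4, authorship ......
After op 3 (delete): buffer="wzv" (len 3), cursors c1@0 c3@0 c2@1, authorship ...
After op 4 (move_right): buffer="wzv" (len 3), cursors c1@1 c3@1 c2@2, authorship ...
After op 5 (insert('d')): buffer="wddzdv" (len 6), cursors c1@3 c3@3 c2@5, authorship .13.2.
After op 6 (move_left): buffer="wddzdv" (len 6), cursors c1@2 c3@2 c2@4, authorship .13.2.
After op 7 (delete): buffer="ddv" (len 3), cursors c1@0 c3@0 c2@1, authorship 32.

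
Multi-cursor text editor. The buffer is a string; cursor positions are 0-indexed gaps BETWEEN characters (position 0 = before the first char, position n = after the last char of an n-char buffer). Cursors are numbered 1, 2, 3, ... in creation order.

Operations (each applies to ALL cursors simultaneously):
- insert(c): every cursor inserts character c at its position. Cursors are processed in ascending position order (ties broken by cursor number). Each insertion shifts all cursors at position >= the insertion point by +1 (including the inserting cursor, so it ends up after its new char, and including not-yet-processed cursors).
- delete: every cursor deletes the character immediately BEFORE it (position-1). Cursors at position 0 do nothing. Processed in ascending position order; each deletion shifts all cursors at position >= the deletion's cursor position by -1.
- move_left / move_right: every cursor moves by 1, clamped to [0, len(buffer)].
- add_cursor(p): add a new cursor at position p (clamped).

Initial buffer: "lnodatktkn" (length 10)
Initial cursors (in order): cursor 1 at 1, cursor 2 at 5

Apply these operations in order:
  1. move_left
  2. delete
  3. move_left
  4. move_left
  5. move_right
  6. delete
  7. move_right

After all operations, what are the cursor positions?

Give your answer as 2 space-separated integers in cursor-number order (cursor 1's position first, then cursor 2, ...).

Answer: 1 1

Derivation:
After op 1 (move_left): buffer="lnodatktkn" (len 10), cursors c1@0 c2@4, authorship ..........
After op 2 (delete): buffer="lnoatktkn" (len 9), cursors c1@0 c2@3, authorship .........
After op 3 (move_left): buffer="lnoatktkn" (len 9), cursors c1@0 c2@2, authorship .........
After op 4 (move_left): buffer="lnoatktkn" (len 9), cursors c1@0 c2@1, authorship .........
After op 5 (move_right): buffer="lnoatktkn" (len 9), cursors c1@1 c2@2, authorship .........
After op 6 (delete): buffer="oatktkn" (len 7), cursors c1@0 c2@0, authorship .......
After op 7 (move_right): buffer="oatktkn" (len 7), cursors c1@1 c2@1, authorship .......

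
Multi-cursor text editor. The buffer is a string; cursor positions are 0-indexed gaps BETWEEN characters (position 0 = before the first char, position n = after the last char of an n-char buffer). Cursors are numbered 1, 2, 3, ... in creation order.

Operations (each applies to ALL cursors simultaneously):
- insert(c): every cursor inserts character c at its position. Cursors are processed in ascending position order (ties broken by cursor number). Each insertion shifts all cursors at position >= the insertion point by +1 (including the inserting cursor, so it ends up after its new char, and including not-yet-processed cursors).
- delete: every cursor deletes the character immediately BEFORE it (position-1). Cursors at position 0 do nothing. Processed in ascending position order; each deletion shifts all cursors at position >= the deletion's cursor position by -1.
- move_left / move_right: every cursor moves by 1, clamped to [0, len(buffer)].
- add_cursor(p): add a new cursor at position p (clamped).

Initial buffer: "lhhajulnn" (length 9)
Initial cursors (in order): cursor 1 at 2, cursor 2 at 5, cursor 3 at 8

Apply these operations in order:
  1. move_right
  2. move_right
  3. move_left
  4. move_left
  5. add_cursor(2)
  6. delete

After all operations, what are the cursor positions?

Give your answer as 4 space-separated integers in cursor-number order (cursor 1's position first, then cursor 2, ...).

Answer: 0 2 3 0

Derivation:
After op 1 (move_right): buffer="lhhajulnn" (len 9), cursors c1@3 c2@6 c3@9, authorship .........
After op 2 (move_right): buffer="lhhajulnn" (len 9), cursors c1@4 c2@7 c3@9, authorship .........
After op 3 (move_left): buffer="lhhajulnn" (len 9), cursors c1@3 c2@6 c3@8, authorship .........
After op 4 (move_left): buffer="lhhajulnn" (len 9), cursors c1@2 c2@5 c3@7, authorship .........
After op 5 (add_cursor(2)): buffer="lhhajulnn" (len 9), cursors c1@2 c4@2 c2@5 c3@7, authorship .........
After op 6 (delete): buffer="haunn" (len 5), cursors c1@0 c4@0 c2@2 c3@3, authorship .....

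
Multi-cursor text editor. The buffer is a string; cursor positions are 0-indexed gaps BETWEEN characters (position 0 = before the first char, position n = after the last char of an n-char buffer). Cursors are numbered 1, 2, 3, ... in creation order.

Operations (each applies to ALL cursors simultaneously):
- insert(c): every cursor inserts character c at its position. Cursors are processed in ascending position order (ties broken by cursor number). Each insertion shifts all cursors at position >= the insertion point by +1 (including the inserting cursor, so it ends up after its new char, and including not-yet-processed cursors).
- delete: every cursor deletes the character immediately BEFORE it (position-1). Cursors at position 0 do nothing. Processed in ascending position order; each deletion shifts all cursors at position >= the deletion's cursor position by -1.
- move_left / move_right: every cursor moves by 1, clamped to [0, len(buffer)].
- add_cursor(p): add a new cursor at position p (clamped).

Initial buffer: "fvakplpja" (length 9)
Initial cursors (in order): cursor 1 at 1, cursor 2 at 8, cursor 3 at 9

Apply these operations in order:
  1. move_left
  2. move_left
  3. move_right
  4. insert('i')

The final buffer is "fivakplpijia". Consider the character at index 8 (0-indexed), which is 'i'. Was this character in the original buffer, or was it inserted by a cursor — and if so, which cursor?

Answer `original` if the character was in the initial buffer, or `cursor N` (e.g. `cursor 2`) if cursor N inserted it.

Answer: cursor 2

Derivation:
After op 1 (move_left): buffer="fvakplpja" (len 9), cursors c1@0 c2@7 c3@8, authorship .........
After op 2 (move_left): buffer="fvakplpja" (len 9), cursors c1@0 c2@6 c3@7, authorship .........
After op 3 (move_right): buffer="fvakplpja" (len 9), cursors c1@1 c2@7 c3@8, authorship .........
After op 4 (insert('i')): buffer="fivakplpijia" (len 12), cursors c1@2 c2@9 c3@11, authorship .1......2.3.
Authorship (.=original, N=cursor N): . 1 . . . . . . 2 . 3 .
Index 8: author = 2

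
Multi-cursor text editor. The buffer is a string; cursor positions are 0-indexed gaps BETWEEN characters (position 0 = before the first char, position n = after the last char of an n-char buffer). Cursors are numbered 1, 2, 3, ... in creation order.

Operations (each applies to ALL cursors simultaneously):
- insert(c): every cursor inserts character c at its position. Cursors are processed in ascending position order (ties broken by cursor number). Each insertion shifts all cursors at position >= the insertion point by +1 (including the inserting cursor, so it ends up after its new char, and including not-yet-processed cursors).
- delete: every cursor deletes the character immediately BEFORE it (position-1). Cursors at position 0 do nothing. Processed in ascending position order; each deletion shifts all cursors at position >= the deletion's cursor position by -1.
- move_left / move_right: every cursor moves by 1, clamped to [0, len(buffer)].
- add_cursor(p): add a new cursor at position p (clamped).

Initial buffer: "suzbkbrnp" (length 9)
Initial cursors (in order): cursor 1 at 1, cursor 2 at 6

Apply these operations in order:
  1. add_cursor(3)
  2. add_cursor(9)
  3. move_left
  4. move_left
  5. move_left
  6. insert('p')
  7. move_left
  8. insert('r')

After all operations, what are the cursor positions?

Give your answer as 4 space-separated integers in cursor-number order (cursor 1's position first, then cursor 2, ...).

After op 1 (add_cursor(3)): buffer="suzbkbrnp" (len 9), cursors c1@1 c3@3 c2@6, authorship .........
After op 2 (add_cursor(9)): buffer="suzbkbrnp" (len 9), cursors c1@1 c3@3 c2@6 c4@9, authorship .........
After op 3 (move_left): buffer="suzbkbrnp" (len 9), cursors c1@0 c3@2 c2@5 c4@8, authorship .........
After op 4 (move_left): buffer="suzbkbrnp" (len 9), cursors c1@0 c3@1 c2@4 c4@7, authorship .........
After op 5 (move_left): buffer="suzbkbrnp" (len 9), cursors c1@0 c3@0 c2@3 c4@6, authorship .........
After op 6 (insert('p')): buffer="ppsuzpbkbprnp" (len 13), cursors c1@2 c3@2 c2@6 c4@10, authorship 13...2...4...
After op 7 (move_left): buffer="ppsuzpbkbprnp" (len 13), cursors c1@1 c3@1 c2@5 c4@9, authorship 13...2...4...
After op 8 (insert('r')): buffer="prrpsuzrpbkbrprnp" (len 17), cursors c1@3 c3@3 c2@8 c4@13, authorship 1133...22...44...

Answer: 3 8 3 13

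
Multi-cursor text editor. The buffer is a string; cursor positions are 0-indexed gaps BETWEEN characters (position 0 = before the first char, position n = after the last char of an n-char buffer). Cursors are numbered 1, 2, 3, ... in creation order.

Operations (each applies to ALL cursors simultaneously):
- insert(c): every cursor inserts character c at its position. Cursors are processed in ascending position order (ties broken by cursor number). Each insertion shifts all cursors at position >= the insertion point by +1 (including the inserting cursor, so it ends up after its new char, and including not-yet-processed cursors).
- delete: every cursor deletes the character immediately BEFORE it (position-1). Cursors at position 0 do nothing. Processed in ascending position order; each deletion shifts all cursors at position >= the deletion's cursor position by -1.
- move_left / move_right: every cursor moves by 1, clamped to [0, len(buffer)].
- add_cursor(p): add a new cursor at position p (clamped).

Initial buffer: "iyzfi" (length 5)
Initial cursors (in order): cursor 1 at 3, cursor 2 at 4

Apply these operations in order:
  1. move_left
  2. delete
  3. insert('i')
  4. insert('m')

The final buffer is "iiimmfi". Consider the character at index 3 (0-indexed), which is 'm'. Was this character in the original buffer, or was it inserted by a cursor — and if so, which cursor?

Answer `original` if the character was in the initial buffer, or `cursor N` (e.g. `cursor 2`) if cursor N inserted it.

After op 1 (move_left): buffer="iyzfi" (len 5), cursors c1@2 c2@3, authorship .....
After op 2 (delete): buffer="ifi" (len 3), cursors c1@1 c2@1, authorship ...
After op 3 (insert('i')): buffer="iiifi" (len 5), cursors c1@3 c2@3, authorship .12..
After op 4 (insert('m')): buffer="iiimmfi" (len 7), cursors c1@5 c2@5, authorship .1212..
Authorship (.=original, N=cursor N): . 1 2 1 2 . .
Index 3: author = 1

Answer: cursor 1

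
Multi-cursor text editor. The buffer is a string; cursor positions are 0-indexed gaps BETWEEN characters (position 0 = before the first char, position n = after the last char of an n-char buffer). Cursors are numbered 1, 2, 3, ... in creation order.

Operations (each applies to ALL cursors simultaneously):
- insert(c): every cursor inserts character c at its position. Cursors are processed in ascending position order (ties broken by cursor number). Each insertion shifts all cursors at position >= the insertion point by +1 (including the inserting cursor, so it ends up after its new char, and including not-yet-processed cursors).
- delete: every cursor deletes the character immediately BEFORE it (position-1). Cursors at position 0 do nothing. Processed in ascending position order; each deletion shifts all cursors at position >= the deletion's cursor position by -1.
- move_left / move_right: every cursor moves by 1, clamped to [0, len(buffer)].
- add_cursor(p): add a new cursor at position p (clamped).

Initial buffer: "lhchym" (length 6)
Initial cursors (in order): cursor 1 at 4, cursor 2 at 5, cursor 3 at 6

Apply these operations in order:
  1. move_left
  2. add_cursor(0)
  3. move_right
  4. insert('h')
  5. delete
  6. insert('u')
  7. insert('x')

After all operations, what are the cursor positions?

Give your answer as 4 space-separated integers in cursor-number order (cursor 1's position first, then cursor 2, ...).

Answer: 8 11 14 3

Derivation:
After op 1 (move_left): buffer="lhchym" (len 6), cursors c1@3 c2@4 c3@5, authorship ......
After op 2 (add_cursor(0)): buffer="lhchym" (len 6), cursors c4@0 c1@3 c2@4 c3@5, authorship ......
After op 3 (move_right): buffer="lhchym" (len 6), cursors c4@1 c1@4 c2@5 c3@6, authorship ......
After op 4 (insert('h')): buffer="lhhchhyhmh" (len 10), cursors c4@2 c1@6 c2@8 c3@10, authorship .4...1.2.3
After op 5 (delete): buffer="lhchym" (len 6), cursors c4@1 c1@4 c2@5 c3@6, authorship ......
After op 6 (insert('u')): buffer="luhchuyumu" (len 10), cursors c4@2 c1@6 c2@8 c3@10, authorship .4...1.2.3
After op 7 (insert('x')): buffer="luxhchuxyuxmux" (len 14), cursors c4@3 c1@8 c2@11 c3@14, authorship .44...11.22.33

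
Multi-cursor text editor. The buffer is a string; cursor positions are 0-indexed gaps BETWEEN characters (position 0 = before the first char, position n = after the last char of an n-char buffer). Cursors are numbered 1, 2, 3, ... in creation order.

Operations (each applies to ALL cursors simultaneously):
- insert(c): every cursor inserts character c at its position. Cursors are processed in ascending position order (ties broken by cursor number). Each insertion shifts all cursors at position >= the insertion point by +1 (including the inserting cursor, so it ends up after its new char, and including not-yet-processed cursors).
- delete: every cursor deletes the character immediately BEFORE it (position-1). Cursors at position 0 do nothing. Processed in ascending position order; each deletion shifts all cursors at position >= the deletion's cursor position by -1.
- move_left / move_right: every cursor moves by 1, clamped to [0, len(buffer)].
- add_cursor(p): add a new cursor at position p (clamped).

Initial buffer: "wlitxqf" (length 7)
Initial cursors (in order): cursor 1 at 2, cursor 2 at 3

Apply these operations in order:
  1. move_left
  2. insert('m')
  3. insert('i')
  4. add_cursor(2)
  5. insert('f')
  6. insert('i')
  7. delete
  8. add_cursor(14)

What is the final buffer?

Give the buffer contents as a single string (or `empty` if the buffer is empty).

Answer: wmfiflmifitxqf

Derivation:
After op 1 (move_left): buffer="wlitxqf" (len 7), cursors c1@1 c2@2, authorship .......
After op 2 (insert('m')): buffer="wmlmitxqf" (len 9), cursors c1@2 c2@4, authorship .1.2.....
After op 3 (insert('i')): buffer="wmilmiitxqf" (len 11), cursors c1@3 c2@6, authorship .11.22.....
After op 4 (add_cursor(2)): buffer="wmilmiitxqf" (len 11), cursors c3@2 c1@3 c2@6, authorship .11.22.....
After op 5 (insert('f')): buffer="wmfiflmifitxqf" (len 14), cursors c3@3 c1@5 c2@9, authorship .1311.222.....
After op 6 (insert('i')): buffer="wmfiifilmifiitxqf" (len 17), cursors c3@4 c1@7 c2@12, authorship .133111.2222.....
After op 7 (delete): buffer="wmfiflmifitxqf" (len 14), cursors c3@3 c1@5 c2@9, authorship .1311.222.....
After op 8 (add_cursor(14)): buffer="wmfiflmifitxqf" (len 14), cursors c3@3 c1@5 c2@9 c4@14, authorship .1311.222.....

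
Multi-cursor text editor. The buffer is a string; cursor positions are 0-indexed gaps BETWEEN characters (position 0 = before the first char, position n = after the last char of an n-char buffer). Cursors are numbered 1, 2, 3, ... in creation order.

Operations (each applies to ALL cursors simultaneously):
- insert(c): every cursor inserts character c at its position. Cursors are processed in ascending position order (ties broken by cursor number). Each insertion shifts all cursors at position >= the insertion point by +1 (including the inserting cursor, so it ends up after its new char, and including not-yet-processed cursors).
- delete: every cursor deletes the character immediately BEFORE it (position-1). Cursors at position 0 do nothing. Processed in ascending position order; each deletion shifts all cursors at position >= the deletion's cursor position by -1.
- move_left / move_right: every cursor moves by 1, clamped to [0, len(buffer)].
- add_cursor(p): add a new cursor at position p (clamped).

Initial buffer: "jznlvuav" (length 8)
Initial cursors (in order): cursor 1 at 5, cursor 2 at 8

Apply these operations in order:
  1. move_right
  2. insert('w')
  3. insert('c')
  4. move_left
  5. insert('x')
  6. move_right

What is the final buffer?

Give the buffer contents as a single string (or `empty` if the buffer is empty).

Answer: jznlvuwxcavwxc

Derivation:
After op 1 (move_right): buffer="jznlvuav" (len 8), cursors c1@6 c2@8, authorship ........
After op 2 (insert('w')): buffer="jznlvuwavw" (len 10), cursors c1@7 c2@10, authorship ......1..2
After op 3 (insert('c')): buffer="jznlvuwcavwc" (len 12), cursors c1@8 c2@12, authorship ......11..22
After op 4 (move_left): buffer="jznlvuwcavwc" (len 12), cursors c1@7 c2@11, authorship ......11..22
After op 5 (insert('x')): buffer="jznlvuwxcavwxc" (len 14), cursors c1@8 c2@13, authorship ......111..222
After op 6 (move_right): buffer="jznlvuwxcavwxc" (len 14), cursors c1@9 c2@14, authorship ......111..222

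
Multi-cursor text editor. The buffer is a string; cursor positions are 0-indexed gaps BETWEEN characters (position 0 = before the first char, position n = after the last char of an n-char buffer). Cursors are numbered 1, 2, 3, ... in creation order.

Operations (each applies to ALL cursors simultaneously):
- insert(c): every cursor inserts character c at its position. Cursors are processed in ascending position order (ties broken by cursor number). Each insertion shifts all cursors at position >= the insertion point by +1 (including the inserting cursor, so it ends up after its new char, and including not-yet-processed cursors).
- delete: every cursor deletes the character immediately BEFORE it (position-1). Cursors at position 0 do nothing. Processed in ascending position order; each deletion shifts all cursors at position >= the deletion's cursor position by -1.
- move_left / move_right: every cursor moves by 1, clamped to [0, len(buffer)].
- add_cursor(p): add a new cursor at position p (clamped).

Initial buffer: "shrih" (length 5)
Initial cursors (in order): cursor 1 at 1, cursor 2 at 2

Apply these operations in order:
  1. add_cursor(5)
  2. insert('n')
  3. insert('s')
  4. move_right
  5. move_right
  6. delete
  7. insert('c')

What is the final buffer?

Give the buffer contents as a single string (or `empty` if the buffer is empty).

After op 1 (add_cursor(5)): buffer="shrih" (len 5), cursors c1@1 c2@2 c3@5, authorship .....
After op 2 (insert('n')): buffer="snhnrihn" (len 8), cursors c1@2 c2@4 c3@8, authorship .1.2...3
After op 3 (insert('s')): buffer="snshnsrihns" (len 11), cursors c1@3 c2@6 c3@11, authorship .11.22...33
After op 4 (move_right): buffer="snshnsrihns" (len 11), cursors c1@4 c2@7 c3@11, authorship .11.22...33
After op 5 (move_right): buffer="snshnsrihns" (len 11), cursors c1@5 c2@8 c3@11, authorship .11.22...33
After op 6 (delete): buffer="snshsrhn" (len 8), cursors c1@4 c2@6 c3@8, authorship .11.2..3
After op 7 (insert('c')): buffer="snshcsrchnc" (len 11), cursors c1@5 c2@8 c3@11, authorship .11.12.2.33

Answer: snshcsrchnc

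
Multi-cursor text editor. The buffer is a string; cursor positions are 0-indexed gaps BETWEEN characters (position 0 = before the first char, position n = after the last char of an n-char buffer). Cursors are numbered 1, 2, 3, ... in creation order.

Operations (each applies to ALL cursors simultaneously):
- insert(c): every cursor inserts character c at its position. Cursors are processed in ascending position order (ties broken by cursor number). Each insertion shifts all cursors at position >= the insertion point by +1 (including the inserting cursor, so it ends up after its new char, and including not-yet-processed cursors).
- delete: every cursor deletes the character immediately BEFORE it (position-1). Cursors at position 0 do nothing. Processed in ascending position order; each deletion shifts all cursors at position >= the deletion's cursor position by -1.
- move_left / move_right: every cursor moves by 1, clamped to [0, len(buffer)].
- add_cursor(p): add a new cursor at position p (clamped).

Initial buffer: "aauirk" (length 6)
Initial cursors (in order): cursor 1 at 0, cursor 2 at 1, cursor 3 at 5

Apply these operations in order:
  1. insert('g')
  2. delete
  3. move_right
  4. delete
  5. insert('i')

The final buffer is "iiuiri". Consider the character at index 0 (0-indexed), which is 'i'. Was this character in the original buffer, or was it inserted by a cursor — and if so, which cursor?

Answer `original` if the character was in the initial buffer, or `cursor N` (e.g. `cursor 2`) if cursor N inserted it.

After op 1 (insert('g')): buffer="gagauirgk" (len 9), cursors c1@1 c2@3 c3@8, authorship 1.2....3.
After op 2 (delete): buffer="aauirk" (len 6), cursors c1@0 c2@1 c3@5, authorship ......
After op 3 (move_right): buffer="aauirk" (len 6), cursors c1@1 c2@2 c3@6, authorship ......
After op 4 (delete): buffer="uir" (len 3), cursors c1@0 c2@0 c3@3, authorship ...
After op 5 (insert('i')): buffer="iiuiri" (len 6), cursors c1@2 c2@2 c3@6, authorship 12...3
Authorship (.=original, N=cursor N): 1 2 . . . 3
Index 0: author = 1

Answer: cursor 1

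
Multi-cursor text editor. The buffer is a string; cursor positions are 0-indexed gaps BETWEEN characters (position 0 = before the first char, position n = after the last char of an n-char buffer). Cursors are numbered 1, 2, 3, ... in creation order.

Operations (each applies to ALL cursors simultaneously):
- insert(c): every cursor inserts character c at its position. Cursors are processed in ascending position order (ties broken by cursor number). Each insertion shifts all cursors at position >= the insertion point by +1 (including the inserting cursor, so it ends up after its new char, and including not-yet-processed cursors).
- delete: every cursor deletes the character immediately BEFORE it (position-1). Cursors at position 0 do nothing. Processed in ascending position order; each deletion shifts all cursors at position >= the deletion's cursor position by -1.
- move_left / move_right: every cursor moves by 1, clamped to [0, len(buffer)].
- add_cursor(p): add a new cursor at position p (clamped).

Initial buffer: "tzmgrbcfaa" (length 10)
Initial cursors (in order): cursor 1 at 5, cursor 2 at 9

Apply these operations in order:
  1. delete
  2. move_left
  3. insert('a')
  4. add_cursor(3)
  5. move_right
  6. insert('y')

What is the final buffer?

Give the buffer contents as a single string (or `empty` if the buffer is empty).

After op 1 (delete): buffer="tzmgbcfa" (len 8), cursors c1@4 c2@7, authorship ........
After op 2 (move_left): buffer="tzmgbcfa" (len 8), cursors c1@3 c2@6, authorship ........
After op 3 (insert('a')): buffer="tzmagbcafa" (len 10), cursors c1@4 c2@8, authorship ...1...2..
After op 4 (add_cursor(3)): buffer="tzmagbcafa" (len 10), cursors c3@3 c1@4 c2@8, authorship ...1...2..
After op 5 (move_right): buffer="tzmagbcafa" (len 10), cursors c3@4 c1@5 c2@9, authorship ...1...2..
After op 6 (insert('y')): buffer="tzmaygybcafya" (len 13), cursors c3@5 c1@7 c2@12, authorship ...13.1..2.2.

Answer: tzmaygybcafya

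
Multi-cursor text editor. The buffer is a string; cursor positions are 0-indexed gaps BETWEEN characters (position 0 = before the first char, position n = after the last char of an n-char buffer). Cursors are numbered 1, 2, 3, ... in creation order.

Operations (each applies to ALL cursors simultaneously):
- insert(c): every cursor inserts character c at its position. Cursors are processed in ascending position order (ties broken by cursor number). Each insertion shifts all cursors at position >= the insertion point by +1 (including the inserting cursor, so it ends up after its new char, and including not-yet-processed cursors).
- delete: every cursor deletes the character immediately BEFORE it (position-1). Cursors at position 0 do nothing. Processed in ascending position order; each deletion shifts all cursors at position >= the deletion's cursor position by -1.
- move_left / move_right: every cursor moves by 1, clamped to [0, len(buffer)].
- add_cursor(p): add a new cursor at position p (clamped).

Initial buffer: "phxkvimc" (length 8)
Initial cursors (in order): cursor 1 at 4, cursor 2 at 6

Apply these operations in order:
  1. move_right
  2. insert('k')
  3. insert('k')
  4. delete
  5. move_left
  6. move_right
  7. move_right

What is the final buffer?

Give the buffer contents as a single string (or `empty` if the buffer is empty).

Answer: phxkvkimkc

Derivation:
After op 1 (move_right): buffer="phxkvimc" (len 8), cursors c1@5 c2@7, authorship ........
After op 2 (insert('k')): buffer="phxkvkimkc" (len 10), cursors c1@6 c2@9, authorship .....1..2.
After op 3 (insert('k')): buffer="phxkvkkimkkc" (len 12), cursors c1@7 c2@11, authorship .....11..22.
After op 4 (delete): buffer="phxkvkimkc" (len 10), cursors c1@6 c2@9, authorship .....1..2.
After op 5 (move_left): buffer="phxkvkimkc" (len 10), cursors c1@5 c2@8, authorship .....1..2.
After op 6 (move_right): buffer="phxkvkimkc" (len 10), cursors c1@6 c2@9, authorship .....1..2.
After op 7 (move_right): buffer="phxkvkimkc" (len 10), cursors c1@7 c2@10, authorship .....1..2.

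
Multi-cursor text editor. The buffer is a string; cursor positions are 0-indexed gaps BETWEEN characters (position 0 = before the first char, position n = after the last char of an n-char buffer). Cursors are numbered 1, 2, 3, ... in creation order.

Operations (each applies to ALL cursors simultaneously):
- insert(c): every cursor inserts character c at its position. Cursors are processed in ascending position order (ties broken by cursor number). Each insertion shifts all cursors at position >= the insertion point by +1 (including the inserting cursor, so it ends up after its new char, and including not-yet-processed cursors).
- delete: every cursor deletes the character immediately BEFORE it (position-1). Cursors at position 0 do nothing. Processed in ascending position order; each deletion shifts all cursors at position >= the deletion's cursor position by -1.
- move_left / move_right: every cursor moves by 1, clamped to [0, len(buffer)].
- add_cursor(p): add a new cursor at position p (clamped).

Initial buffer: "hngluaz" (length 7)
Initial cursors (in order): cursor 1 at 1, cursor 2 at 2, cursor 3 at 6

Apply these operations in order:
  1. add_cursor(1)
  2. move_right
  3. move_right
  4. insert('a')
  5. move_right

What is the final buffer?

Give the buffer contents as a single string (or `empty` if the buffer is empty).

After op 1 (add_cursor(1)): buffer="hngluaz" (len 7), cursors c1@1 c4@1 c2@2 c3@6, authorship .......
After op 2 (move_right): buffer="hngluaz" (len 7), cursors c1@2 c4@2 c2@3 c3@7, authorship .......
After op 3 (move_right): buffer="hngluaz" (len 7), cursors c1@3 c4@3 c2@4 c3@7, authorship .......
After op 4 (insert('a')): buffer="hngaalauaza" (len 11), cursors c1@5 c4@5 c2@7 c3@11, authorship ...14.2...3
After op 5 (move_right): buffer="hngaalauaza" (len 11), cursors c1@6 c4@6 c2@8 c3@11, authorship ...14.2...3

Answer: hngaalauaza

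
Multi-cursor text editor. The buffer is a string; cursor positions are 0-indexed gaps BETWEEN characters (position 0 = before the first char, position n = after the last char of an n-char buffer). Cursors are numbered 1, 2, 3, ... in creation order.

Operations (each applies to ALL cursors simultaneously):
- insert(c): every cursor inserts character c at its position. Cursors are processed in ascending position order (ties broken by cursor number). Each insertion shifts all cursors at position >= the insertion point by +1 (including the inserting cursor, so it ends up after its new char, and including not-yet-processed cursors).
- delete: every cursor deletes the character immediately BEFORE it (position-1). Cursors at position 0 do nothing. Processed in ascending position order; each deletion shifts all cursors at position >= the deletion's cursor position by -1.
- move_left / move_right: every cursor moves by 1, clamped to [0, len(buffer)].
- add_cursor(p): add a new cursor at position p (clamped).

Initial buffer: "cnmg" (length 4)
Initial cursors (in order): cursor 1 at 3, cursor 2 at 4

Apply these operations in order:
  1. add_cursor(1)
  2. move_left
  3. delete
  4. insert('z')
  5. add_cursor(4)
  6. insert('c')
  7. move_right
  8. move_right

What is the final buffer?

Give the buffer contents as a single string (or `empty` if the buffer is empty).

Answer: zcczzcccg

Derivation:
After op 1 (add_cursor(1)): buffer="cnmg" (len 4), cursors c3@1 c1@3 c2@4, authorship ....
After op 2 (move_left): buffer="cnmg" (len 4), cursors c3@0 c1@2 c2@3, authorship ....
After op 3 (delete): buffer="cg" (len 2), cursors c3@0 c1@1 c2@1, authorship ..
After op 4 (insert('z')): buffer="zczzg" (len 5), cursors c3@1 c1@4 c2@4, authorship 3.12.
After op 5 (add_cursor(4)): buffer="zczzg" (len 5), cursors c3@1 c1@4 c2@4 c4@4, authorship 3.12.
After op 6 (insert('c')): buffer="zcczzcccg" (len 9), cursors c3@2 c1@8 c2@8 c4@8, authorship 33.12124.
After op 7 (move_right): buffer="zcczzcccg" (len 9), cursors c3@3 c1@9 c2@9 c4@9, authorship 33.12124.
After op 8 (move_right): buffer="zcczzcccg" (len 9), cursors c3@4 c1@9 c2@9 c4@9, authorship 33.12124.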